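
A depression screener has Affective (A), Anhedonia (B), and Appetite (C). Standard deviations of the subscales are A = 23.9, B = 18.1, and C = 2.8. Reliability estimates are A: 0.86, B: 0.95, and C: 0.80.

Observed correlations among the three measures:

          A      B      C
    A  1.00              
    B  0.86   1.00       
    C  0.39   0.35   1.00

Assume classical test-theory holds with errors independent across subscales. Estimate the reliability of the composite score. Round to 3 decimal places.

Var(A+B+C) = 23.9² + 18.1² + 2.8² + 2·[23.9·18.1·0.86 + 23.9·2.8·0.39 + 18.1·2.8·0.35] = 906.66 + 831.728 = 1738.39.
With uncorrelated errors the cross-covariances are all true-score covariance, so they carry over unchanged; only the diagonal terms shrink to ρᵢσᵢ².
True-score variance = [23.9²·0.86 + 18.1²·0.95 + 2.8²·0.80] + 831.728 = 808.742 + 831.728 = 1640.47.
Reliability = 1640.47 / 1738.39 = 0.944.

0.944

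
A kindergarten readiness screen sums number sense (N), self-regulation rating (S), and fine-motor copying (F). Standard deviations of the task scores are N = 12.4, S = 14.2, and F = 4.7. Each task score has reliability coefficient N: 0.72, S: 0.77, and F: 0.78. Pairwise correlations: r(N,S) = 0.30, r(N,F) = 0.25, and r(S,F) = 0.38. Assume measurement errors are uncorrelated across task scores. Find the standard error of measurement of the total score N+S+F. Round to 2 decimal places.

Var(total) = 377.49 + 185.51 = 563.
True-score variance = 283.2 + 185.51 = 468.711, so reliability = 0.8325.
Error variance = 563 − 468.711 = 94.2898; SEM = √94.2898 = 9.71.

9.71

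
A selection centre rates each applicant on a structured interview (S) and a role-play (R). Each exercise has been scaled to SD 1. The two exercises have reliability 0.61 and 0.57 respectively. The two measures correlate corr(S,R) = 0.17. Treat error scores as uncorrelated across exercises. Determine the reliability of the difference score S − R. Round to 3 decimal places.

0.506

Var(S−R) = 1 + 1 − 2·0.17 = 2 − 0.34 = 1.66.
Under uncorrelated errors the observed covariances equal the true-score covariances, so only the own-variance terms attenuate.
True-score variance = [0.61 + 0.57] − 0.34 = 1.18 − 0.34 = 0.84.
Reliability = 0.84 / 1.66 = 0.506.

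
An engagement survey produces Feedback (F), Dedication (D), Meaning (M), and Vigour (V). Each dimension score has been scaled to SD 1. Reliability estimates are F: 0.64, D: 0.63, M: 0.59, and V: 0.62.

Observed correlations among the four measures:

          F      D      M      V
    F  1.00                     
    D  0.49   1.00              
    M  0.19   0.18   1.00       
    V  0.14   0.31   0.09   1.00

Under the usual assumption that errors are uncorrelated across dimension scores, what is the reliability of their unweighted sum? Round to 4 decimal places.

Var(F+D+M+V) = 4 + 2·[0.49 + 0.19 + 0.14 + 0.18 + 0.31 + 0.09] = 4 + 2.8 = 6.8.
With uncorrelated errors the cross-covariances are all true-score covariance, so they carry over unchanged; only the diagonal terms shrink to ρᵢσᵢ².
True-score variance = [0.64 + 0.63 + 0.59 + 0.62] + 2.8 = 2.48 + 2.8 = 5.28.
Reliability = 5.28 / 6.8 = 0.7765.

0.7765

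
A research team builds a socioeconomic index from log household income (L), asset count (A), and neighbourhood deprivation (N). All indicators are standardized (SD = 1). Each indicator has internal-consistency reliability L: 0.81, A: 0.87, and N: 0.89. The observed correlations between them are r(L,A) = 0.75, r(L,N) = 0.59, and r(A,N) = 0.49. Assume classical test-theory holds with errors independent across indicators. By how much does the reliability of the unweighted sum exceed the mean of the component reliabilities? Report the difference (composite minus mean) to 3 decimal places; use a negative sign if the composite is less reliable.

Var(sum) = 3 + 3.66 = 6.66; true-score variance = 2.57 + 3.66 = 6.23; composite reliability = 0.9354.
Mean component reliability = 0.8567.
Difference = 0.9354 − 0.8567 = 0.079.

0.079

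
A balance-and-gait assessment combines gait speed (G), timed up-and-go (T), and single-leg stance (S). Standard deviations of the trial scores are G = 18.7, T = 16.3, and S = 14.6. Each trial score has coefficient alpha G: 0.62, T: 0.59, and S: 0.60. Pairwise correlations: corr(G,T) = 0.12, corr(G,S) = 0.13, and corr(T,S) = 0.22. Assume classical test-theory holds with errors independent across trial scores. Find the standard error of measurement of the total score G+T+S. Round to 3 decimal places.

Var(total) = 828.54 + 248.851 = 1077.39.
True-score variance = 501.461 + 248.851 = 750.312, so reliability = 0.6964.
Error variance = 1077.39 − 750.312 = 327.079; SEM = √327.079 = 18.085.

18.085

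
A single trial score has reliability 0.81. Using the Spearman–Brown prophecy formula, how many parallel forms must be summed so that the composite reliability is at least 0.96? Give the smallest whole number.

6

k ≥ ρ*(1−ρ₁)/(ρ₁(1−ρ*)) = 0.96·0.19 / (0.81·0.04) = 5.630.
Smallest integer k = 6.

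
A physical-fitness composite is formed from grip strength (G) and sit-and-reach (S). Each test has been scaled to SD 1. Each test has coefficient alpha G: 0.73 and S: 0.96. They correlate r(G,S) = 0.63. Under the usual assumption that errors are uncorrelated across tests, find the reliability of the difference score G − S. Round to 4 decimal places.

Var(G−S) = 1 + 1 − 2·0.63 = 2 − 1.26 = 0.74.
Under uncorrelated errors the observed covariances equal the true-score covariances, so only the own-variance terms attenuate.
True-score variance = [0.73 + 0.96] − 1.26 = 1.69 − 1.26 = 0.43.
Reliability = 0.43 / 0.74 = 0.5811.

0.5811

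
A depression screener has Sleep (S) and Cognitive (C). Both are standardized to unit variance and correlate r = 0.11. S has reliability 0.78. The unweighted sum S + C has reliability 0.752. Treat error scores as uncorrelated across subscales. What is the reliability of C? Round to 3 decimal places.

Var(S+C) = 2 + 2·0.11 = 2.220.
True-score variance = ρ_S + ρ_C + 2·0.11, so 0.752 = (0.78 + ρ_C + 0.22) / 2.220.
ρ_C = 0.752·2.220 − 0.78 − 0.22 = 0.669.

0.669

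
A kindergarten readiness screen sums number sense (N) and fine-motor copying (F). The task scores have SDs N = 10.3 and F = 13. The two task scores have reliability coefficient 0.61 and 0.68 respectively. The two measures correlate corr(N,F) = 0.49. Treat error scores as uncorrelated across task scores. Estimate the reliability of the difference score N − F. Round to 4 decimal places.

Var(N−F) = 10.3² + 13² − 2·10.3·13·0.49 = 275.09 − 131.222 = 143.868.
With uncorrelated errors the cross-covariances are all true-score covariance, so they carry over unchanged; only the diagonal terms shrink to ρᵢσᵢ².
True-score variance = [10.3²·0.61 + 13²·0.68] − 131.222 = 179.635 − 131.222 = 48.4129.
Reliability = 48.4129 / 143.868 = 0.3365.

0.3365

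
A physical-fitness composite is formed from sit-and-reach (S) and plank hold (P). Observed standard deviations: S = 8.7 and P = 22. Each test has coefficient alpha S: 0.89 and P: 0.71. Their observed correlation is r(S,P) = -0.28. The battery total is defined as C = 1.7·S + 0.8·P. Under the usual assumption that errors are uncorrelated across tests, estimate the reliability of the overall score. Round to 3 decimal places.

0.702

Var(C) = 1.7²·8.7² + 0.8²·22² + 2·[1.36·8.7·22·(-0.28)] = 528.504 − 145.77 = 382.734.
Because errors are independent across components, Cov(Tᵢ,Tⱼ) = Cov(Xᵢ,Xⱼ); the off-diagonal part of the true-score variance is the same as above.
True-score variance = [1.7²·8.7²·0.89 + 0.8²·22²·0.71] − 145.77 = 414.612 − 145.77 = 268.842.
Reliability = 268.842 / 382.734 = 0.702.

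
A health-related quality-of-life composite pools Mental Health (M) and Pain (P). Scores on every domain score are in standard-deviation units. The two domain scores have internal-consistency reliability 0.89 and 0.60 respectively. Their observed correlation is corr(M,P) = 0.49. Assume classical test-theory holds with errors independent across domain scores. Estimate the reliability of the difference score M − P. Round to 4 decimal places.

0.5000

Var(M−P) = 1 + 1 − 2·0.49 = 2 − 0.98 = 1.02.
Under uncorrelated errors the observed covariances equal the true-score covariances, so only the own-variance terms attenuate.
True-score variance = [0.89 + 0.60] − 0.98 = 1.49 − 0.98 = 0.51.
Reliability = 0.51 / 1.02 = 0.5000.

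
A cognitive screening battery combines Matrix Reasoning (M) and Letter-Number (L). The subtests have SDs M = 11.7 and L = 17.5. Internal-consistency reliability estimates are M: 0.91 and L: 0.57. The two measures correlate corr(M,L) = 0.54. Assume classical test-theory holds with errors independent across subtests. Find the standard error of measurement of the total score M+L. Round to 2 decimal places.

12.00

Var(total) = 443.14 + 221.13 = 664.27.
True-score variance = 299.132 + 221.13 = 520.262, so reliability = 0.7832.
Error variance = 664.27 − 520.262 = 144.008; SEM = √144.008 = 12.00.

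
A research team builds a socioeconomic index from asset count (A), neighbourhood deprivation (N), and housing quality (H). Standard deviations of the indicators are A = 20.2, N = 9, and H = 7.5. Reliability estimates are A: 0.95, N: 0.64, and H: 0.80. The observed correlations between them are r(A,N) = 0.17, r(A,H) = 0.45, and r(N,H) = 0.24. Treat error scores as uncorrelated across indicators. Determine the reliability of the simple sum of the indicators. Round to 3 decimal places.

0.922

Var(A+N+H) = 20.2² + 9² + 7.5² + 2·[20.2·9·0.17 + 20.2·7.5·0.45 + 9·7.5·0.24] = 545.29 + 230.562 = 775.852.
Under uncorrelated errors the observed covariances equal the true-score covariances, so only the own-variance terms attenuate.
True-score variance = [20.2²·0.95 + 9²·0.64 + 7.5²·0.80] + 230.562 = 484.478 + 230.562 = 715.04.
Reliability = 715.04 / 775.852 = 0.922.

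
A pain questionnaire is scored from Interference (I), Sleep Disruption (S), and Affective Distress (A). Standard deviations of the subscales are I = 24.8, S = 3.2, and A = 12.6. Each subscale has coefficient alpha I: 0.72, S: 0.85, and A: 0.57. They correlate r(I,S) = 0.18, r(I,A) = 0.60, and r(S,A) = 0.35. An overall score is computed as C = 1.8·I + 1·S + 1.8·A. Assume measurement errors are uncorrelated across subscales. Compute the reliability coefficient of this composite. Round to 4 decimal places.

0.7964

Var(C) = 1.8²·24.8² + 3.2² + 1.8²·12.6² + 2·[1.8·24.8·3.2·0.18 + 3.24·24.8·12.6·0.60 + 1.8·3.2·12.6·0.35] = 2517.35 + 1317.15 = 3834.5.
Under uncorrelated errors the observed covariances equal the true-score covariances, so only the own-variance terms attenuate.
True-score variance = [1.8²·24.8²·0.72 + 3.2²·0.85 + 1.8²·12.6²·0.57] + 1317.15 = 1736.67 + 1317.15 = 3053.82.
Reliability = 3053.82 / 3834.5 = 0.7964.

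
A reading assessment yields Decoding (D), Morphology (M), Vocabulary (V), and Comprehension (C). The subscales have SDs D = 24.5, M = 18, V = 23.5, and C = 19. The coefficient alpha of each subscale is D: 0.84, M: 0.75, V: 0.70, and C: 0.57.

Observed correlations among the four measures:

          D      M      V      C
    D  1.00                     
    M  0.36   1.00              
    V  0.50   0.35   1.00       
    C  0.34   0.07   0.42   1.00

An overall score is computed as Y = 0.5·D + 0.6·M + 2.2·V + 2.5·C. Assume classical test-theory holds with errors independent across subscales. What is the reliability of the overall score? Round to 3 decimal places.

0.794

Var(Y) = 0.5²·24.5² + 0.6²·18² + 2.2²·23.5² + 2.5²·19² + 2·[0.3·24.5·18·0.36 + 1.1·24.5·23.5·0.50 + 1.25·24.5·19·0.34 + 1.32·18·23.5·0.35 + 1.5·18·19·0.07 + 5.5·23.5·19·0.42] = 5195.84 + 3649.76 = 8845.6.
Because errors are independent across components, Cov(Tᵢ,Tⱼ) = Cov(Xᵢ,Xⱼ); the off-diagonal part of the true-score variance is the same as above.
True-score variance = [0.5²·24.5²·0.84 + 0.6²·18²·0.75 + 2.2²·23.5²·0.70 + 2.5²·19²·0.57] + 3649.76 = 3370.62 + 3649.76 = 7020.38.
Reliability = 7020.38 / 8845.6 = 0.794.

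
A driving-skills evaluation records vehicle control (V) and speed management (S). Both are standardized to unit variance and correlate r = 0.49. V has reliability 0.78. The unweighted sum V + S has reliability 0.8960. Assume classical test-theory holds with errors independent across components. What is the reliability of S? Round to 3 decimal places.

0.910

Var(V+S) = 2 + 2·0.49 = 2.980.
True-score variance = ρ_V + ρ_S + 2·0.49, so 0.8960 = (0.78 + ρ_S + 0.98) / 2.980.
ρ_S = 0.8960·2.980 − 0.78 − 0.98 = 0.910.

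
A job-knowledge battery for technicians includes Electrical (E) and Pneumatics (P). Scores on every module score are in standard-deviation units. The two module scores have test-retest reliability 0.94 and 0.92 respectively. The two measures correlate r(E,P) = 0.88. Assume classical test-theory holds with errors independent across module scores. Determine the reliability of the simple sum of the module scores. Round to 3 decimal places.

Var(E+P) = 2 + 2·[0.88] = 2 + 1.76 = 3.76.
With uncorrelated errors the cross-covariances are all true-score covariance, so they carry over unchanged; only the diagonal terms shrink to ρᵢσᵢ².
True-score variance = [0.94 + 0.92] + 1.76 = 1.86 + 1.76 = 3.62.
Reliability = 3.62 / 3.76 = 0.963.

0.963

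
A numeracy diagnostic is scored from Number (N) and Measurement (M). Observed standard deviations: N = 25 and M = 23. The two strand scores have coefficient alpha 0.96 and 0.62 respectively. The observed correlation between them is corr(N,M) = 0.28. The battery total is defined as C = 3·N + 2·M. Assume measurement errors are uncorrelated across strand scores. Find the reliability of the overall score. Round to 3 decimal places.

0.894

Var(C) = 3²·25² + 2²·23² + 2·[6·25·23·0.28] = 7741 + 1932 = 9673.
Because errors are independent across components, Cov(Tᵢ,Tⱼ) = Cov(Xᵢ,Xⱼ); the off-diagonal part of the true-score variance is the same as above.
True-score variance = [3²·25²·0.96 + 2²·23²·0.62] + 1932 = 6711.92 + 1932 = 8643.92.
Reliability = 8643.92 / 9673 = 0.894.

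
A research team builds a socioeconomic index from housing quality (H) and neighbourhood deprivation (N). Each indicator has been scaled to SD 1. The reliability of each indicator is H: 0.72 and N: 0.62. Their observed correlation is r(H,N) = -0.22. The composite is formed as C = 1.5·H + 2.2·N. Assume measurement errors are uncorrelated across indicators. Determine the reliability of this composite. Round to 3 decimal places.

0.562

Var(C) = 1.5² + 2.2² + 2·[3.3·(-0.22)] = 7.09 − 1.452 = 5.638.
Under uncorrelated errors the observed covariances equal the true-score covariances, so only the own-variance terms attenuate.
True-score variance = [1.5²·0.72 + 2.2²·0.62] − 1.452 = 4.6208 − 1.452 = 3.1688.
Reliability = 3.1688 / 5.638 = 0.562.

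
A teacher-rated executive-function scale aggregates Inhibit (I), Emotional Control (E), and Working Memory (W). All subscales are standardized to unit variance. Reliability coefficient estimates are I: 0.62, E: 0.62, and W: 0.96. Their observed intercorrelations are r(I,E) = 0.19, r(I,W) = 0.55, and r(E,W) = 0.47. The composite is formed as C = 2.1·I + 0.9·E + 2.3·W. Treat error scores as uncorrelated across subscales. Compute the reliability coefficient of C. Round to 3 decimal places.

Var(C) = 2.1² + 0.9² + 2.3² + 2·[1.89·0.19 + 4.83·0.55 + 2.07·0.47] = 10.51 + 7.977 = 18.487.
Because errors are independent across components, Cov(Tᵢ,Tⱼ) = Cov(Xᵢ,Xⱼ); the off-diagonal part of the true-score variance is the same as above.
True-score variance = [2.1²·0.62 + 0.9²·0.62 + 2.3²·0.96] + 7.977 = 8.3148 + 7.977 = 16.2918.
Reliability = 16.2918 / 18.487 = 0.881.

0.881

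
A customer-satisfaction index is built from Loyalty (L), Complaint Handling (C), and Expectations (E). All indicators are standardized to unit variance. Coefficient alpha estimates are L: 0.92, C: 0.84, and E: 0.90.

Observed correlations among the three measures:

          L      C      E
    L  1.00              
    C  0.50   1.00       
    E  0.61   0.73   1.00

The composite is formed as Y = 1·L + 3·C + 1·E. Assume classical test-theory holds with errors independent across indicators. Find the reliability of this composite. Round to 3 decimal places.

Var(Y) = 1 + 3² + 1 + 2·[3·0.50 + 0.61 + 3·0.73] = 11 + 8.6 = 19.6.
Under uncorrelated errors the observed covariances equal the true-score covariances, so only the own-variance terms attenuate.
True-score variance = [0.92 + 3²·0.84 + 0.90] + 8.6 = 9.38 + 8.6 = 17.98.
Reliability = 17.98 / 19.6 = 0.917.

0.917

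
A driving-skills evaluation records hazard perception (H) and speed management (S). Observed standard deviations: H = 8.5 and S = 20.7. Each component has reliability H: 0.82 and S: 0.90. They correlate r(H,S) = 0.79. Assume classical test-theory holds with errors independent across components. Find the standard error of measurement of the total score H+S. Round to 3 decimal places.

Var(total) = 500.74 + 278.001 = 778.741.
True-score variance = 444.886 + 278.001 = 722.887, so reliability = 0.9283.
Error variance = 778.741 − 722.887 = 55.854; SEM = √55.854 = 7.474.

7.474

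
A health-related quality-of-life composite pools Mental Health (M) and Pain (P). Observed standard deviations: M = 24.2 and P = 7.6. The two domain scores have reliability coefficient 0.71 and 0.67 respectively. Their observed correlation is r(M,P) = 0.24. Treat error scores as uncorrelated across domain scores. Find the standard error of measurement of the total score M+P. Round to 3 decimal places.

13.744

Var(total) = 643.4 + 88.2816 = 731.682.
True-score variance = 454.504 + 88.2816 = 542.785, so reliability = 0.7418.
Error variance = 731.682 − 542.785 = 188.896; SEM = √188.896 = 13.744.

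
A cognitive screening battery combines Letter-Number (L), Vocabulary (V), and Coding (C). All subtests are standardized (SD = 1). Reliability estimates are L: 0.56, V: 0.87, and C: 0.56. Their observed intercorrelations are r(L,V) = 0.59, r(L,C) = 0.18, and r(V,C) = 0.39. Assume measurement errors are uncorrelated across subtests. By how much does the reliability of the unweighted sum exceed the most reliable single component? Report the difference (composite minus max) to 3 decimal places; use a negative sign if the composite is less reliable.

Var(sum) = 3 + 2.32 = 5.32; true-score variance = 1.99 + 2.32 = 4.31; composite reliability = 0.8102.
Max component reliability = 0.8700.
Difference = 0.8102 − 0.8700 = -0.060.

-0.060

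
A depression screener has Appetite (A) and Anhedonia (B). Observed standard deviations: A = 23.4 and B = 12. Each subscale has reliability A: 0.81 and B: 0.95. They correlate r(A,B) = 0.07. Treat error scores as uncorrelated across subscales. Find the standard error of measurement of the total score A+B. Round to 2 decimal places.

Var(total) = 691.56 + 39.312 = 730.872.
True-score variance = 580.324 + 39.312 = 619.636, so reliability = 0.8478.
Error variance = 730.872 − 619.636 = 111.236; SEM = √111.236 = 10.55.

10.55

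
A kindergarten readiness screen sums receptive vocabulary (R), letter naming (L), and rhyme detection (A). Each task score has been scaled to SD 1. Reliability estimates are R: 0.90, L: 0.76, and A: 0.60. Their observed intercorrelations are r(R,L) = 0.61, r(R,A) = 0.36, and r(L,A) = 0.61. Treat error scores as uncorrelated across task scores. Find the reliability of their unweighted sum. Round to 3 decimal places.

0.880

Var(R+L+A) = 3 + 2·[0.61 + 0.36 + 0.61] = 3 + 3.16 = 6.16.
Because errors are independent across components, Cov(Tᵢ,Tⱼ) = Cov(Xᵢ,Xⱼ); the off-diagonal part of the true-score variance is the same as above.
True-score variance = [0.90 + 0.76 + 0.60] + 3.16 = 2.26 + 3.16 = 5.42.
Reliability = 5.42 / 6.16 = 0.880.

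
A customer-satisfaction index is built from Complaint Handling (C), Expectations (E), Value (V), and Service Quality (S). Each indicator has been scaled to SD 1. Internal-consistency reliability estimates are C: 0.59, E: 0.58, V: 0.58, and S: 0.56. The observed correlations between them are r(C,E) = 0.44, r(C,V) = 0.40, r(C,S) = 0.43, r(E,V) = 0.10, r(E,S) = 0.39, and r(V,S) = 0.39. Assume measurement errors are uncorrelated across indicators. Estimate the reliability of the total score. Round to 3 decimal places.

0.796

Var(C+E+V+S) = 4 + 2·[0.44 + 0.40 + 0.43 + 0.10 + 0.39 + 0.39] = 4 + 4.3 = 8.3.
With uncorrelated errors the cross-covariances are all true-score covariance, so they carry over unchanged; only the diagonal terms shrink to ρᵢσᵢ².
True-score variance = [0.59 + 0.58 + 0.58 + 0.56] + 4.3 = 2.31 + 4.3 = 6.61.
Reliability = 6.61 / 8.3 = 0.796.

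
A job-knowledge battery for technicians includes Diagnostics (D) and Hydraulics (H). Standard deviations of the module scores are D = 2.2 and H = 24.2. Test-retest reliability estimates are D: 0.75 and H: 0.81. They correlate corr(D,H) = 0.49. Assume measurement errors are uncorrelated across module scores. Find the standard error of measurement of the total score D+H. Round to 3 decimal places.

Var(total) = 590.48 + 52.1752 = 642.655.
True-score variance = 477.998 + 52.1752 = 530.174, so reliability = 0.8250.
Error variance = 642.655 − 530.174 = 112.482; SEM = √112.482 = 10.606.

10.606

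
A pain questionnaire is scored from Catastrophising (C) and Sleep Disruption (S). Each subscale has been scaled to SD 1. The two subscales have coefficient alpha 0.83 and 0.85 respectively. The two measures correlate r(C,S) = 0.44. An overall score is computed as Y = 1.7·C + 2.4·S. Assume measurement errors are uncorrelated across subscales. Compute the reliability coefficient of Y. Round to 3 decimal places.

0.889

Var(Y) = 1.7² + 2.4² + 2·[4.08·0.44] = 8.65 + 3.5904 = 12.2404.
Under uncorrelated errors the observed covariances equal the true-score covariances, so only the own-variance terms attenuate.
True-score variance = [1.7²·0.83 + 2.4²·0.85] + 3.5904 = 7.2947 + 3.5904 = 10.8851.
Reliability = 10.8851 / 12.2404 = 0.889.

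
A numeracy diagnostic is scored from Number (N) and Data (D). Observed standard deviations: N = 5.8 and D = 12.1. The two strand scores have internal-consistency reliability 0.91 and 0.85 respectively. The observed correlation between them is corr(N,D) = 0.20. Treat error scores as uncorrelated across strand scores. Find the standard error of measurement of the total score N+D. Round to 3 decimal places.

4.999

Var(total) = 180.05 + 28.072 = 208.122.
True-score variance = 155.061 + 28.072 = 183.133, so reliability = 0.8799.
Error variance = 208.122 − 183.133 = 24.9891; SEM = √24.9891 = 4.999.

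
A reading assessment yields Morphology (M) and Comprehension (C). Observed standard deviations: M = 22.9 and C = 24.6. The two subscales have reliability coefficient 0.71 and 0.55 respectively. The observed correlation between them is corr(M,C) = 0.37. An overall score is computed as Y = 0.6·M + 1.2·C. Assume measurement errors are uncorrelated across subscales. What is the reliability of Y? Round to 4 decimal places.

0.6715

Var(Y) = 0.6²·22.9² + 1.2²·24.6² + 2·[0.72·22.9·24.6·0.37] = 1060.22 + 300.148 = 1360.37.
Under uncorrelated errors the observed covariances equal the true-score covariances, so only the own-variance terms attenuate.
True-score variance = [0.6²·22.9²·0.71 + 1.2²·24.6²·0.55] + 300.148 = 613.326 + 300.148 = 913.473.
Reliability = 913.473 / 1360.37 = 0.6715.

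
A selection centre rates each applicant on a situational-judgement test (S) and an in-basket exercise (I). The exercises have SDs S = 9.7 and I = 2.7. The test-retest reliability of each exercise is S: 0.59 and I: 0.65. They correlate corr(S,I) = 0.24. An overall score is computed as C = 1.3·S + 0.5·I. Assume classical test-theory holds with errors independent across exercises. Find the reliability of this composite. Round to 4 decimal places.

0.6105

Var(C) = 1.3²·9.7² + 0.5²·2.7² + 2·[0.65·9.7·2.7·0.24] = 160.835 + 8.17128 = 169.006.
With uncorrelated errors the cross-covariances are all true-score covariance, so they carry over unchanged; only the diagonal terms shrink to ρᵢσᵢ².
True-score variance = [1.3²·9.7²·0.59 + 0.5²·2.7²·0.65] + 8.17128 = 95.0018 + 8.17128 = 103.173.
Reliability = 103.173 / 169.006 = 0.6105.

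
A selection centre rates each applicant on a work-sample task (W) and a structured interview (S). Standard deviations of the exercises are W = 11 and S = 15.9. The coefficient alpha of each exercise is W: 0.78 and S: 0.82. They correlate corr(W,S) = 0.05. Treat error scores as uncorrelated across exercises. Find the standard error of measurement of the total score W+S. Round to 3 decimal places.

Var(total) = 373.81 + 17.49 = 391.3.
True-score variance = 301.684 + 17.49 = 319.174, so reliability = 0.8157.
Error variance = 391.3 − 319.174 = 72.1258; SEM = √72.1258 = 8.493.

8.493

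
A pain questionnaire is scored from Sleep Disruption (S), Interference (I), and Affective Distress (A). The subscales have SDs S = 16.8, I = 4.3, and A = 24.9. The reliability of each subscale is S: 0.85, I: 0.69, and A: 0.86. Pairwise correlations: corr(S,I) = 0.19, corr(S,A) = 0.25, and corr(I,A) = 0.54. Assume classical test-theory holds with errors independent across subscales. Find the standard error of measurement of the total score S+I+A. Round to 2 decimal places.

Var(total) = 920.74 + 352.247 = 1272.99.
True-score variance = 785.871 + 352.247 = 1138.12, so reliability = 0.8941.
Error variance = 1272.99 − 1138.12 = 134.869; SEM = √134.869 = 11.61.

11.61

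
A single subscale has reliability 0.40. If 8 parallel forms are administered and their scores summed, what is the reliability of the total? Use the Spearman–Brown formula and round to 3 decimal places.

ρ_k = kρ / (1 + (k−1)ρ) = 8·0.40 / (1 + 7·0.40) = 3.200 / 3.800 = 0.842.

0.842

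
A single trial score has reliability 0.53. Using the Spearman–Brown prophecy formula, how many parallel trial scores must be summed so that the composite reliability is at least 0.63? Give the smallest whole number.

2

k ≥ ρ*(1−ρ₁)/(ρ₁(1−ρ*)) = 0.63·0.47 / (0.53·0.37) = 1.510.
Smallest integer k = 2.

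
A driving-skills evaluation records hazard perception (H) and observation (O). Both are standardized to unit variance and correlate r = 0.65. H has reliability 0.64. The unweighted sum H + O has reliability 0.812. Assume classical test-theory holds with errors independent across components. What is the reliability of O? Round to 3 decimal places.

0.740

Var(H+O) = 2 + 2·0.65 = 3.300.
True-score variance = ρ_H + ρ_O + 2·0.65, so 0.812 = (0.64 + ρ_O + 1.30) / 3.300.
ρ_O = 0.812·3.300 − 0.64 − 1.30 = 0.740.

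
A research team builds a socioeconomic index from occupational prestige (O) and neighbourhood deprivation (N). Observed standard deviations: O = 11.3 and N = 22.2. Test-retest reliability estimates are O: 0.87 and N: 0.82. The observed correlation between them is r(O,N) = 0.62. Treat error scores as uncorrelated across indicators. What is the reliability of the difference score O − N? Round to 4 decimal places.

Var(O−N) = 11.3² + 22.2² − 2·11.3·22.2·0.62 = 620.53 − 311.066 = 309.464.
With uncorrelated errors the cross-covariances are all true-score covariance, so they carry over unchanged; only the diagonal terms shrink to ρᵢσᵢ².
True-score variance = [11.3²·0.87 + 22.2²·0.82] − 311.066 = 515.219 − 311.066 = 204.153.
Reliability = 204.153 / 309.464 = 0.6597.

0.6597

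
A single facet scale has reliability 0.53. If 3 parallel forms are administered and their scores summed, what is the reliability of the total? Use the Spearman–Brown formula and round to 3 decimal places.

0.772

ρ_k = kρ / (1 + (k−1)ρ) = 3·0.53 / (1 + 2·0.53) = 1.590 / 2.060 = 0.772.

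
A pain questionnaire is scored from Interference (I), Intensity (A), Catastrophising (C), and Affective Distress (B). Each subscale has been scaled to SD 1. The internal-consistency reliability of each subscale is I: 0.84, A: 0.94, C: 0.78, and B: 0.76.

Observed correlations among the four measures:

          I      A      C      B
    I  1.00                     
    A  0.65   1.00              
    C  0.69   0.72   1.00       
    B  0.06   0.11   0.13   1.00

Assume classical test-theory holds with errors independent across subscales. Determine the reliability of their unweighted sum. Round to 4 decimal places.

Var(I+A+C+B) = 4 + 2·[0.65 + 0.69 + 0.06 + 0.72 + 0.11 + 0.13] = 4 + 4.72 = 8.72.
With uncorrelated errors the cross-covariances are all true-score covariance, so they carry over unchanged; only the diagonal terms shrink to ρᵢσᵢ².
True-score variance = [0.84 + 0.94 + 0.78 + 0.76] + 4.72 = 3.32 + 4.72 = 8.04.
Reliability = 8.04 / 8.72 = 0.9220.

0.9220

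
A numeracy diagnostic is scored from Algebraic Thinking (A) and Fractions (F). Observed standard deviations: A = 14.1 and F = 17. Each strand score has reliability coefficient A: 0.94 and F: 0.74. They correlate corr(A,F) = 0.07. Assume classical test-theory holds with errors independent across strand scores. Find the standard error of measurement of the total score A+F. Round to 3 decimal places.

9.331

Var(total) = 487.81 + 33.558 = 521.368.
True-score variance = 400.741 + 33.558 = 434.299, so reliability = 0.8330.
Error variance = 521.368 − 434.299 = 87.0686; SEM = √87.0686 = 9.331.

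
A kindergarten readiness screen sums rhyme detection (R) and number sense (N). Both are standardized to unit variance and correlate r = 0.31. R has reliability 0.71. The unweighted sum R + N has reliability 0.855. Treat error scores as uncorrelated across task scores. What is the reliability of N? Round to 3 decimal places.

Var(R+N) = 2 + 2·0.31 = 2.620.
True-score variance = ρ_R + ρ_N + 2·0.31, so 0.855 = (0.71 + ρ_N + 0.62) / 2.620.
ρ_N = 0.855·2.620 − 0.71 − 0.62 = 0.910.

0.910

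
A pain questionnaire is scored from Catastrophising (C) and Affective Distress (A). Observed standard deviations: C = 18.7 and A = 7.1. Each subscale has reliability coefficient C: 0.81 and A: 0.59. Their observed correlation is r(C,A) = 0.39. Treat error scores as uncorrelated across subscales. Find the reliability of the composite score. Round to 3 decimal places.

0.827

Var(C+A) = 18.7² + 7.1² + 2·[18.7·7.1·0.39] = 400.1 + 103.561 = 503.661.
With uncorrelated errors the cross-covariances are all true-score covariance, so they carry over unchanged; only the diagonal terms shrink to ρᵢσᵢ².
True-score variance = [18.7²·0.81 + 7.1²·0.59] + 103.561 = 312.991 + 103.561 = 416.551.
Reliability = 416.551 / 503.661 = 0.827.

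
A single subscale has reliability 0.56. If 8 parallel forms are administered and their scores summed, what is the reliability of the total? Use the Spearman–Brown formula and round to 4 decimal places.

0.9106

ρ_k = kρ / (1 + (k−1)ρ) = 8·0.56 / (1 + 7·0.56) = 4.480 / 4.920 = 0.9106.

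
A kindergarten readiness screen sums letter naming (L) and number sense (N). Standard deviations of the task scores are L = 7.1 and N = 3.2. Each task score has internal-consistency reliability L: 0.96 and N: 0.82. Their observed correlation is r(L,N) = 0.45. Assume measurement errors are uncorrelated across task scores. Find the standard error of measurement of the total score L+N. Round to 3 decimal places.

Var(total) = 60.65 + 20.448 = 81.098.
True-score variance = 56.7904 + 20.448 = 77.2384, so reliability = 0.9524.
Error variance = 81.098 − 77.2384 = 3.8596; SEM = √3.8596 = 1.965.

1.965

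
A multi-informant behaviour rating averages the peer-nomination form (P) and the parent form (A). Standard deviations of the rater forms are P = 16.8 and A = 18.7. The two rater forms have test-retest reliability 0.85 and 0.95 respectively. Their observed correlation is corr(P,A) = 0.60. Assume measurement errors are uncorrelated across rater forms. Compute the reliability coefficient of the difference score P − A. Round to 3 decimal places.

0.765

Var(P−A) = 16.8² + 18.7² − 2·16.8·18.7·0.60 = 631.93 − 376.992 = 254.938.
Because errors are independent across components, Cov(Tᵢ,Tⱼ) = Cov(Xᵢ,Xⱼ); the off-diagonal part of the true-score variance is the same as above.
True-score variance = [16.8²·0.85 + 18.7²·0.95] − 376.992 = 572.11 − 376.992 = 195.118.
Reliability = 195.118 / 254.938 = 0.765.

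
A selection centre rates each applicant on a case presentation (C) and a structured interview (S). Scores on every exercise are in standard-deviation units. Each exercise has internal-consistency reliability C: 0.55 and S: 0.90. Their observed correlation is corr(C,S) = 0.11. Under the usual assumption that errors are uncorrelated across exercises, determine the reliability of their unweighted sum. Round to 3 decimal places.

0.752

Var(C+S) = 2 + 2·[0.11] = 2 + 0.22 = 2.22.
Under uncorrelated errors the observed covariances equal the true-score covariances, so only the own-variance terms attenuate.
True-score variance = [0.55 + 0.90] + 0.22 = 1.45 + 0.22 = 1.67.
Reliability = 1.67 / 2.22 = 0.752.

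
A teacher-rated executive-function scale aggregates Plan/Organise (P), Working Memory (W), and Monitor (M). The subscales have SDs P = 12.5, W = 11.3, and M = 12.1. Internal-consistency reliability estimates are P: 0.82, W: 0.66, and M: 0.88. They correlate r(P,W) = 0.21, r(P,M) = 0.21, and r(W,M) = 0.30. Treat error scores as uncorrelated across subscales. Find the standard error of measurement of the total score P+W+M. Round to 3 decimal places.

Var(total) = 430.35 + 204.888 = 635.238.
True-score variance = 341.241 + 204.888 = 546.129, so reliability = 0.8597.
Error variance = 635.238 − 546.129 = 89.1088; SEM = √89.1088 = 9.440.

9.440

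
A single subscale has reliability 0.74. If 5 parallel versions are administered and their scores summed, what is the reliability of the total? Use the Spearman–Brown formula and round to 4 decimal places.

0.9343

ρ_k = kρ / (1 + (k−1)ρ) = 5·0.74 / (1 + 4·0.74) = 3.700 / 3.960 = 0.9343.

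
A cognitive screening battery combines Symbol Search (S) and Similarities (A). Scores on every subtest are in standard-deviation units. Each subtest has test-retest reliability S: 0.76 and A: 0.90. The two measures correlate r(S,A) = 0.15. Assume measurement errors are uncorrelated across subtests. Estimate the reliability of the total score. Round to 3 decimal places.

0.852

Var(S+A) = 2 + 2·[0.15] = 2 + 0.3 = 2.3.
Because errors are independent across components, Cov(Tᵢ,Tⱼ) = Cov(Xᵢ,Xⱼ); the off-diagonal part of the true-score variance is the same as above.
True-score variance = [0.76 + 0.90] + 0.3 = 1.66 + 0.3 = 1.96.
Reliability = 1.96 / 2.3 = 0.852.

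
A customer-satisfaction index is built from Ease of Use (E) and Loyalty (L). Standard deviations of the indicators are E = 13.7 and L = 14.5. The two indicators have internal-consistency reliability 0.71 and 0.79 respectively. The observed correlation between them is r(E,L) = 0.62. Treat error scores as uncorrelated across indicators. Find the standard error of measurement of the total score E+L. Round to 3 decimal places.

9.929

Var(total) = 397.94 + 246.326 = 644.266.
True-score variance = 299.357 + 246.326 = 545.683, so reliability = 0.8470.
Error variance = 644.266 − 545.683 = 98.5826; SEM = √98.5826 = 9.929.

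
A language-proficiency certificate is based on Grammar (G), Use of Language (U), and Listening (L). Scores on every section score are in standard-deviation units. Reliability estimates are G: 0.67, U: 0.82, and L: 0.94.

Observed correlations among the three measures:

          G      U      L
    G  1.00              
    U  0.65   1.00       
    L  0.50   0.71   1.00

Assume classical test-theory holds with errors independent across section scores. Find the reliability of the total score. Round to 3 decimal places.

Var(G+U+L) = 3 + 2·[0.65 + 0.50 + 0.71] = 3 + 3.72 = 6.72.
With uncorrelated errors the cross-covariances are all true-score covariance, so they carry over unchanged; only the diagonal terms shrink to ρᵢσᵢ².
True-score variance = [0.67 + 0.82 + 0.94] + 3.72 = 2.43 + 3.72 = 6.15.
Reliability = 6.15 / 6.72 = 0.915.

0.915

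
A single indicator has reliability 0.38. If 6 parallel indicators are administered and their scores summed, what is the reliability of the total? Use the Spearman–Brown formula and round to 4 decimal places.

0.7862

ρ_k = kρ / (1 + (k−1)ρ) = 6·0.38 / (1 + 5·0.38) = 2.280 / 2.900 = 0.7862.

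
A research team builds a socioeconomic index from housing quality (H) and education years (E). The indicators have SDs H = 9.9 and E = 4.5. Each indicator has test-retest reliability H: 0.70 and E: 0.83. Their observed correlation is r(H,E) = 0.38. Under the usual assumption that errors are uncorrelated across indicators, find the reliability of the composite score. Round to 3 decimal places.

Var(H+E) = 9.9² + 4.5² + 2·[9.9·4.5·0.38] = 118.26 + 33.858 = 152.118.
With uncorrelated errors the cross-covariances are all true-score covariance, so they carry over unchanged; only the diagonal terms shrink to ρᵢσᵢ².
True-score variance = [9.9²·0.70 + 4.5²·0.83] + 33.858 = 85.4145 + 33.858 = 119.273.
Reliability = 119.273 / 152.118 = 0.784.

0.784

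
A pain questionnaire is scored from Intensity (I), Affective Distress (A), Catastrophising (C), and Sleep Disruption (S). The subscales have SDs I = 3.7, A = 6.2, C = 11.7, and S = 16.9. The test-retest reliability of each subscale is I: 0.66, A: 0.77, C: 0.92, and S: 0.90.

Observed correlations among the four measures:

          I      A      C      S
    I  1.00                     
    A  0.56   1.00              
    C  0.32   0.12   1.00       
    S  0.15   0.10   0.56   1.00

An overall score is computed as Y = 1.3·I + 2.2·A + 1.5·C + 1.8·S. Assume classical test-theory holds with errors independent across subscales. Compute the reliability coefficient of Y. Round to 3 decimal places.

0.929

Var(Y) = 1.3²·3.7² + 2.2²·6.2² + 1.5²·11.7² + 1.8²·16.9² + 2·[2.86·3.7·6.2·0.56 + 1.95·3.7·11.7·0.32 + 2.34·3.7·16.9·0.15 + 3.3·6.2·11.7·0.12 + 3.96·6.2·16.9·0.10 + 2.7·11.7·16.9·0.56] = 1442.56 + 909.776 = 2352.34.
With uncorrelated errors the cross-covariances are all true-score covariance, so they carry over unchanged; only the diagonal terms shrink to ρᵢσᵢ².
True-score variance = [1.3²·3.7²·0.66 + 2.2²·6.2²·0.77 + 1.5²·11.7²·0.92 + 1.8²·16.9²·0.90] + 909.776 = 1274.73 + 909.776 = 2184.51.
Reliability = 2184.51 / 2352.34 = 0.929.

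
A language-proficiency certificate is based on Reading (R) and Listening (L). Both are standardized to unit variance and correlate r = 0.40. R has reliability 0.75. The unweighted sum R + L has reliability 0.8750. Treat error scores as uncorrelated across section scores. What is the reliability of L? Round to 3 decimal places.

Var(R+L) = 2 + 2·0.40 = 2.800.
True-score variance = ρ_R + ρ_L + 2·0.40, so 0.8750 = (0.75 + ρ_L + 0.80) / 2.800.
ρ_L = 0.8750·2.800 − 0.75 − 0.80 = 0.900.

0.900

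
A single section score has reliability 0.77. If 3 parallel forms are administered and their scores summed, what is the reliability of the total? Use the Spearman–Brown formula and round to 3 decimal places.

ρ_k = kρ / (1 + (k−1)ρ) = 3·0.77 / (1 + 2·0.77) = 2.310 / 2.540 = 0.909.

0.909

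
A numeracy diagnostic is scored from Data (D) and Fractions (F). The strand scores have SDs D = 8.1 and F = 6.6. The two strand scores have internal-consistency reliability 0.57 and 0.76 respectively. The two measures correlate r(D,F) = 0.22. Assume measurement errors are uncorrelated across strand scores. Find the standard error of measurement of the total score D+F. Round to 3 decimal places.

6.218

Var(total) = 109.17 + 23.5224 = 132.692.
True-score variance = 70.5033 + 23.5224 = 94.0257, so reliability = 0.7086.
Error variance = 132.692 − 94.0257 = 38.6667; SEM = √38.6667 = 6.218.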